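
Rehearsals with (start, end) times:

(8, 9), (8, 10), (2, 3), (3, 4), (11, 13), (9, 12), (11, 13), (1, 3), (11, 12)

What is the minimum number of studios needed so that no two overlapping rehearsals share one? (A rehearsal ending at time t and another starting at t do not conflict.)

The answer is the maximum number of intervals overlapping at any instant.
Events (time:±→running): 1:+→1 2:+→2 3:-→1 3:-→0 3:+→1 4:-→0 8:+→1 8:+→2 9:-→1 9:+→2 10:-→1 11:+→2 11:+→3 11:+→4 … peak 4.

4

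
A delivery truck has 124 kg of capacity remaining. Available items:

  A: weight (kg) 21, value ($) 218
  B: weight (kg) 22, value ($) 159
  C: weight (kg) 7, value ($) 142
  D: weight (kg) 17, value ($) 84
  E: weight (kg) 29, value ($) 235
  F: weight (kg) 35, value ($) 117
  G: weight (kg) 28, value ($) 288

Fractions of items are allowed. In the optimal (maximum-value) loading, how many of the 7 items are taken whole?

6

Sort by value per unit weight and fill in that order.
Order: C (142/7=20.29) > A (218/21=10.38) > G (288/28=10.29) > E (235/29=8.10) > B (159/22=7.23) > D (84/17=4.94) > F (117/35=3.34)
Fill: take C (7 @ 142) → take A (21 @ 218) → take G (28 @ 288) → take E (29 @ 235) → take B (22 @ 159) → take D (17 @ 84); 124/124 used.
6 item(s) taken whole.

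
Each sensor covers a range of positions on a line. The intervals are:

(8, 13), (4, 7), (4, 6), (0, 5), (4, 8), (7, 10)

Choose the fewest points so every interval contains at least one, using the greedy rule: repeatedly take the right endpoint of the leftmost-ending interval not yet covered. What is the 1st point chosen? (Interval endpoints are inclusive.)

Sort by right endpoint; whenever an interval is uncovered, place a point at its right end.
Sorted: [0,5] [4,6] [4,7] [4,8] [7,10] [8,13]
{[0,5],[4,6],[4,7],[4,8]} hit by 5; {[7,10],[8,13]} hit by 10.
Points: 5, 10 (2 total).

5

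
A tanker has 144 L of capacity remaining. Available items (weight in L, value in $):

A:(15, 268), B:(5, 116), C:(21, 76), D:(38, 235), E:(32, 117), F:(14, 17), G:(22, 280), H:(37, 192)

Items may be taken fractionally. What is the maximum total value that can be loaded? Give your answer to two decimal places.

Sort by value per unit weight and fill in that order.
Order: B (116/5=23.20) > A (268/15=17.87) > G (280/22=12.73) > D (235/38=6.18) > H (192/37=5.19) > E (117/32=3.66) > C (76/21=3.62) > F (17/14=1.21)
Fill: take B (5 @ 116) → take A (15 @ 268) → take G (22 @ 280) → take D (38 @ 235) → take H (37 @ 192) → take 27/32 of E → 98.72; 144/144 used.
Total value = 1189.72

1189.72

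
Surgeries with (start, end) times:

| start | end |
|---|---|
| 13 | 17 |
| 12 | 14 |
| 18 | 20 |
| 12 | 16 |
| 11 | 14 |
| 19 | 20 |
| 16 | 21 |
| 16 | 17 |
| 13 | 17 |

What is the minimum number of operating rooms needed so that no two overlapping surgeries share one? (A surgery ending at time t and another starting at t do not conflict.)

Count concurrent intervals with a sweep; the peak is the room count.
starts: [11, 12, 12, 13, 13, 16, 16, 18, 19]
ends:   [14, 14, 16, 17, 17, 17, 20, 20, 21]
s11→1 s12→2 s12→3 s13→4 s13→5  — peak 5.

5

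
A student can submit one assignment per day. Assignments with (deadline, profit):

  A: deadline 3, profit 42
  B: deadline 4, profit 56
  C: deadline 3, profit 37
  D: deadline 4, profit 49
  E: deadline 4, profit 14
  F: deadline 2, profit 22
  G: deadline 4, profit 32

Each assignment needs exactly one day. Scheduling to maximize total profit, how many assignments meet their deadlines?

Profit order: B=56 D=49 A=42 C=37 G=32 F=22 E=14
Assign: B→slot 4, D→slot 3, A→slot 2, C→slot 1, G skipped, F skipped, E skipped.
Slots: [1:C] [2:A] [3:D] [4:B]
4 of 7 scheduled.

4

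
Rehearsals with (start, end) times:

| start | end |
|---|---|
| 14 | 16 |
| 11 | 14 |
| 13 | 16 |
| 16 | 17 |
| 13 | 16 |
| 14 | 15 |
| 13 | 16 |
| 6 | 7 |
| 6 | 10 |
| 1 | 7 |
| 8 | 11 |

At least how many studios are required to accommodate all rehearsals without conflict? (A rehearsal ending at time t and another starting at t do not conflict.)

5

Events (time:±→running): 1:+→1 6:+→2 6:+→3 7:-→2 7:-→1 8:+→2 10:-→1 11:-→0 11:+→1 13:+→2 13:+→3 13:+→4 14:-→3 14:+→4 14:+→5 … peak 5.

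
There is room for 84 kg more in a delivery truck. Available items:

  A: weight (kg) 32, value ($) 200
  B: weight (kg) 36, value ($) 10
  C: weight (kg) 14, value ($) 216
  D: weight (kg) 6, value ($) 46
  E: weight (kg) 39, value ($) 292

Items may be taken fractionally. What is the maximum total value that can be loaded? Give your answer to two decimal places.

710.25

Order: C (216/14=15.43) > D (46/6=7.67) > E (292/39=7.49) > A (200/32=6.25) > B (10/36=0.28)
Fill: take C (14 @ 216) → take D (6 @ 46) → take E (39 @ 292) → take 25/32 of A → 156.25; 84/84 used.
Total value = 710.25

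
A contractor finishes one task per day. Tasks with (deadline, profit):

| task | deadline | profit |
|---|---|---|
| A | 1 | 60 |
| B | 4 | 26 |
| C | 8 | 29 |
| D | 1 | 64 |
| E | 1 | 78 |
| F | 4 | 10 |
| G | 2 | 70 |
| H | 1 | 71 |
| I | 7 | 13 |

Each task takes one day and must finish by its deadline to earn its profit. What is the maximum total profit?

226

By profit: E(d1,78), H(d1,71), G(d2,70), D(d1,64), A(d1,60), C(d8,29), B(d4,26), I(d7,13), F(d4,10)
E→slot 1; H skipped; G→slot 2; D skipped; A skipped; C→slot 8; B→slot 4; I→slot 7; F→slot 3.
Profit = 78 + 70 + 10 + 26 + 13 + 29 = 226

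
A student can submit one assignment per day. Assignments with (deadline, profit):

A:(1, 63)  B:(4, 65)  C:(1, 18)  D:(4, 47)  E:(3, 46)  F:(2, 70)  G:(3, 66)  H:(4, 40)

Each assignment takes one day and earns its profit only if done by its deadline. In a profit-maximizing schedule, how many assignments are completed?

4

Profit order: F=70 G=66 B=65 A=63 D=47 E=46 H=40 C=18
Assign: F→slot 2, G→slot 3, B→slot 4, A→slot 1, D skipped, E skipped, H skipped, C skipped.
Slots: [1:A] [2:F] [3:G] [4:B]
4 of 8 scheduled.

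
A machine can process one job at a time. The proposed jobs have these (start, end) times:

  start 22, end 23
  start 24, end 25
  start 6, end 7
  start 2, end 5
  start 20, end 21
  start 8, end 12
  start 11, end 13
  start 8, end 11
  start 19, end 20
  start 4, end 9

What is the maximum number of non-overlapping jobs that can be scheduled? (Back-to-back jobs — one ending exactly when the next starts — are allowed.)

8

Order by finish time; keep every interval that doesn't clash with the previous kept one.
By end time: (2,5), (6,7), (4,9), (8,11), (8,12), (11,13), (19,20), (20,21), (22,23), (24,25).
Pick (2,5); next start ≥ 5 → (6,7); next start ≥ 7 → (8,11); next start ≥ 11 → (11,13); next start ≥ 13 → (19,20); next start ≥ 20 → (20,21); next start ≥ 21 → (22,23); next start ≥ 23 → (24,25).
Selected 8 jobs.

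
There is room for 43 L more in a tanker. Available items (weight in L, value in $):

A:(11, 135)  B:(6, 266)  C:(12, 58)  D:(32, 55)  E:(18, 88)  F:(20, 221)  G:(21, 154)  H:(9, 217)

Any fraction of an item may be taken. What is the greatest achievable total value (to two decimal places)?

805.85

Ratios (sorted): B 44.33, H 24.11, A 12.27, F 11.05, G 7.33, E 4.89, C 4.83, D 1.72
take B (6 @ 266); take H (9 @ 217); take A (11 @ 135); take 17/20 of F → 187.85. Capacity used 43/43.
Total value = 805.85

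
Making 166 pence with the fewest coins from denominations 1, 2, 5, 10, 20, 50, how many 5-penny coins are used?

1

166 = 3×50 + 1×10 + 1×5 + 1×1
Count of 5: 1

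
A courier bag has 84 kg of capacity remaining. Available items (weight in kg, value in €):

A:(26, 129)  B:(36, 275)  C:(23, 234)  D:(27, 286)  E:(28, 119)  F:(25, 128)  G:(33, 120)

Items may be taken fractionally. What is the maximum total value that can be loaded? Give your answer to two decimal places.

Greedy by value/weight ratio, highest first.
Ratios (sorted): D 10.59, C 10.17, B 7.64, F 5.12, A 4.96, E 4.25, G 3.64
take D (27 @ 286); take C (23 @ 234); take 34/36 of B → 259.72. Capacity used 84/84.
Total value = 779.72

779.72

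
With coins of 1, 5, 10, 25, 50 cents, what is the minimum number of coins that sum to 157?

6

157 − 3×50→7 − 1×5→2 − 2×1→0
Total coins = 3 + 1 + 2 = 6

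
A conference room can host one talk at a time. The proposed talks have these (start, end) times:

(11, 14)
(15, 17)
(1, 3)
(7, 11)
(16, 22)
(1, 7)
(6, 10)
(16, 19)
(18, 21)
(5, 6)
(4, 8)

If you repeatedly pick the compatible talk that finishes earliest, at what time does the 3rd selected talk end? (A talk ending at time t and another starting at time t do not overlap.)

10

Order by finish time; keep every interval that doesn't clash with the previous kept one.
Sorted by end: (1,3)  (5,6)  (1,7)  (4,8)  (6,10)  (7,11)  (11,14)  (15,17)  (16,19)  (18,21)  (16,22)
take (1,3); take (5,6); take (6,10); take (11,14); take (15,17); take (18,21); skip (16,22).
Selected: (1,3) (5,6) (6,10) (11,14) (15,17) (18,21)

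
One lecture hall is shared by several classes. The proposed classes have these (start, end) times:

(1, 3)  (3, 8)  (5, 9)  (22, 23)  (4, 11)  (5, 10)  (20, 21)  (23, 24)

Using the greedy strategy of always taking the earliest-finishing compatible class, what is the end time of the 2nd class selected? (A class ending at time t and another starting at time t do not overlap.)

Order by finish time; keep every interval that doesn't clash with the previous kept one.
Sorted by end: (1,3)  (3,8)  (5,9)  (5,10)  (4,11)  (20,21)  (22,23)  (23,24)
take (1,3); take (3,8); skip (5,9); take (20,21); take (22,23); take (23,24).
Selected: (1,3) (3,8) (20,21) (22,23) (23,24)

8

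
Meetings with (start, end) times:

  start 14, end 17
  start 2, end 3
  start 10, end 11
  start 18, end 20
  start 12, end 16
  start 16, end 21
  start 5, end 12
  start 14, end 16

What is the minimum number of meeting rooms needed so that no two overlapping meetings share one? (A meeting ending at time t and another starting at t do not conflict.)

Events (time:±→running): 2:+→1 3:-→0 5:+→1 10:+→2 11:-→1 12:-→0 12:+→1 14:+→2 14:+→3 … peak 3.

3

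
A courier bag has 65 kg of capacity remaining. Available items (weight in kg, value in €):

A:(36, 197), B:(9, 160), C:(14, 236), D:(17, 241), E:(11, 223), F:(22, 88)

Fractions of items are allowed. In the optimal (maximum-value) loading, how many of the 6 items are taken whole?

4

Order: E (223/11=20.27) > B (160/9=17.78) > C (236/14=16.86) > D (241/17=14.18) > A (197/36=5.47) > F (88/22=4.00)
Fill: take E (11 @ 223) → take B (9 @ 160) → take C (14 @ 236) → take D (17 @ 241) → take 14/36 of A → 76.61; 65/65 used.
4 item(s) taken whole; one partial (take 14/36 of A).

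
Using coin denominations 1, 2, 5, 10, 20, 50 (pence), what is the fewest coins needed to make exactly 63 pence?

4

Use the largest denomination that fits, subtract, and repeat.
63 − 1×50→13 − 1×10→3 − 1×2→1 − 1×1→0
Total coins = 1 + 1 + 1 + 1 = 4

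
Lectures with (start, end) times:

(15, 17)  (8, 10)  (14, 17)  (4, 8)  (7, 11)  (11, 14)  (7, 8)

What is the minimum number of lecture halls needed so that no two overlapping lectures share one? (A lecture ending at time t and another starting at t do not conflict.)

3

Count concurrent intervals with a sweep; the peak is the room count.
Events (time:±→running): 4:+→1 7:+→2 7:+→3 … peak 3.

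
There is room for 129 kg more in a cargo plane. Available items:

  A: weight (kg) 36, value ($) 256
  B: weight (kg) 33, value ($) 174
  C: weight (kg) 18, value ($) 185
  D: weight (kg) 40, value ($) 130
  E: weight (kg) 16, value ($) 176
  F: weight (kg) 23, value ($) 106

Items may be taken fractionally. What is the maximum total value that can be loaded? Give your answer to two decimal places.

906.75

Ratios (sorted): E 11.00, C 10.28, A 7.11, B 5.27, F 4.61, D 3.25
take E (16 @ 176); take C (18 @ 185); take A (36 @ 256); take B (33 @ 174); take F (23 @ 106); take 3/40 of D → 9.75. Capacity used 129/129.
Total value = 906.75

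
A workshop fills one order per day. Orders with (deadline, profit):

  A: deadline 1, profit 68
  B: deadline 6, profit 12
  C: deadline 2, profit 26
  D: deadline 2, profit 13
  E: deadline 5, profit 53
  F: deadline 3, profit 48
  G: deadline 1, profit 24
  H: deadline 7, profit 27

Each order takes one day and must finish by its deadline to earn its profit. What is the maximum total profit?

Take jobs in profit order; each goes to the latest open slot no later than its deadline.
Profit order: A=68 E=53 F=48 H=27 C=26 G=24 D=13 B=12
Assign: A→slot 1, E→slot 5, F→slot 3, H→slot 7, C→slot 2, G skipped, D skipped, B→slot 6.
Slots: [1:A] [2:C] [3:F] [5:E] [6:B] [7:H]
Profit = 68 + 26 + 48 + 53 + 12 + 27 = 234

234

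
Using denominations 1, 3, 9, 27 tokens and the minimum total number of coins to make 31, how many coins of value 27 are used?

1

Use the largest denomination that fits, subtract, and repeat.
31 − 1×27→4 − 1×3→1 − 1×1→0
Count of 27: 1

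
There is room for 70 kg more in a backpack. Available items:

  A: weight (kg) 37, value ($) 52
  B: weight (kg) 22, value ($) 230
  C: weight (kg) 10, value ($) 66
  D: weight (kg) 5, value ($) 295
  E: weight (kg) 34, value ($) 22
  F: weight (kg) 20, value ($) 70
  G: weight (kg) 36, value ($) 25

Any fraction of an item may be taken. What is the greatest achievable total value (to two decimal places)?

679.27

Greedy by value/weight ratio, highest first.
Order: D (295/5=59.00) > B (230/22=10.45) > C (66/10=6.60) > F (70/20=3.50) > A (52/37=1.41) > G (25/36=0.69) > E (22/34=0.65)
Fill: take D (5 @ 295) → take B (22 @ 230) → take C (10 @ 66) → take F (20 @ 70) → take 13/37 of A → 18.27; 70/70 used.
Total value = 679.27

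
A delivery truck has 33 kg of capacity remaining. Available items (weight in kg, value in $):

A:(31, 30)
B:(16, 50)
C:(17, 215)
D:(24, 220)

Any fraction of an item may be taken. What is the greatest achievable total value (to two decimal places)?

361.67

Greedy by value/weight ratio, highest first.
Order: C (215/17=12.65) > D (220/24=9.17) > B (50/16=3.12) > A (30/31=0.97)
Fill: take C (17 @ 215) → take 16/24 of D → 146.67; 33/33 used.
Total value = 361.67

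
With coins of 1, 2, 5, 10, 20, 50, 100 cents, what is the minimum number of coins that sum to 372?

Greedy: take as many of the largest coin as possible, then repeat with the remainder.
372 − 3×100→72 − 1×50→22 − 1×20→2 − 1×2→0
Total coins = 3 + 1 + 1 + 1 = 6

6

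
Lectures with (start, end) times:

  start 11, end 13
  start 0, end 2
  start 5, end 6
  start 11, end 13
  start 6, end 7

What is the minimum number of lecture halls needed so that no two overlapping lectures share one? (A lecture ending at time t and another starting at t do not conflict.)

The answer is the maximum number of intervals overlapping at any instant.
starts: [0, 5, 6, 11, 11]
ends:   [2, 6, 7, 13, 13]
s0→1 e2→0 s5→1 e6→0 s6→1 e7→0 s11→1 s11→2  — peak 2.

2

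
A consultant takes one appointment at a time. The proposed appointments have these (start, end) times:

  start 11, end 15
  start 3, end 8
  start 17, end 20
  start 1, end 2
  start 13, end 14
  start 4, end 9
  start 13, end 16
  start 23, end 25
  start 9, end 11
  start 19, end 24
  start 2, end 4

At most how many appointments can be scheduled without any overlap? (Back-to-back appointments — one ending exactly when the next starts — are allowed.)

Sort by end time and greedily take each interval whose start is ≥ the last chosen end.
Sorted by end: (1,2)  (2,4)  (3,8)  (4,9)  (9,11)  (13,14)  (11,15)  (13,16)  (17,20)  (19,24)  (23,25)
take (1,2); take (2,4); skip (3,8); take (4,9); take (9,11); take (13,14); skip (11,15); skip (13,16); take (17,20); take (23,25).
Selected 7 appointments.

7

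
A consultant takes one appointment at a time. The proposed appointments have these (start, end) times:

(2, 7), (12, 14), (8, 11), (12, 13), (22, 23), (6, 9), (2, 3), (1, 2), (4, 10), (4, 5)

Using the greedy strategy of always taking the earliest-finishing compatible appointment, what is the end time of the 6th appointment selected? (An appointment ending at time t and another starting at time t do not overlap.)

23

Greedy by earliest finish: after sorting by end time, pick each interval compatible with the last pick.
Sorted by end: (1,2)  (2,3)  (4,5)  (2,7)  (6,9)  (4,10)  (8,11)  (12,13)  (12,14)  (22,23)
take (1,2); take (2,3); take (4,5); skip (2,7); take (6,9); skip (8,11); take (12,13); skip (12,14); take (22,23).
Selected: (1,2) (2,3) (4,5) (6,9) (12,13) (22,23)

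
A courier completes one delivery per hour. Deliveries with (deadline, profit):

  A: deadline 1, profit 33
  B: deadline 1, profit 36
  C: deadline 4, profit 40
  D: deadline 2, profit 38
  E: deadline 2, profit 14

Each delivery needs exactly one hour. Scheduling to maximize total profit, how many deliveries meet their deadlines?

Sort by profit descending; place each in the latest free slot ≤ its deadline.
By profit: C(d4,40), D(d2,38), B(d1,36), A(d1,33), E(d2,14)
C→slot 4; D→slot 2; B→slot 1; A skipped; E skipped.
3 of 5 scheduled.

3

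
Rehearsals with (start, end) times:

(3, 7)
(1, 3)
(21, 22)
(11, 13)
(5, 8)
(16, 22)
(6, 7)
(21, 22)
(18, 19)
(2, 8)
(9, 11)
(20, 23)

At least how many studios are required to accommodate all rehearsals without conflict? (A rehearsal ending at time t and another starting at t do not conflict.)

4

The answer is the maximum number of intervals overlapping at any instant.
starts: [1, 2, 3, 5, 6, 9, 11, 16, 18, 20, 21, 21]
ends:   [3, 7, 7, 8, 8, 11, 13, 19, 22, 22, 22, 23]
s1→1 s2→2 e3→1 s3→2 s5→3 s6→4  — peak 4.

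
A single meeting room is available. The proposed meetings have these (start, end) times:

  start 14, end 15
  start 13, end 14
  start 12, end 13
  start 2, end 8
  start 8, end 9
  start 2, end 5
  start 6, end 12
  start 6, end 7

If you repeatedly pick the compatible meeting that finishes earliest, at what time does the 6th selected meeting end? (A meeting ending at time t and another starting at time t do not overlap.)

15

Sorted by end: (2,5)  (6,7)  (2,8)  (8,9)  (6,12)  (12,13)  (13,14)  (14,15)
take (2,5); take (6,7); skip (2,8); take (8,9); skip (6,12); take (12,13); take (13,14); take (14,15).
Selected: (2,5) (6,7) (8,9) (12,13) (13,14) (14,15)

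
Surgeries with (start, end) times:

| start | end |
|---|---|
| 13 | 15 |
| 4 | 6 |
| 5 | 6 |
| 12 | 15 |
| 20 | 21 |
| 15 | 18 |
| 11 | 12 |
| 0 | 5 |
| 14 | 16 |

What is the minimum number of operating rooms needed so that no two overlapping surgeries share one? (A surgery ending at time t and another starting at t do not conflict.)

3

starts: [0, 4, 5, 11, 12, 13, 14, 15, 20]
ends:   [5, 6, 6, 12, 15, 15, 16, 18, 21]
s0→1 s4→2 e5→1 s5→2 e6→1 e6→0 s11→1 e12→0 s12→1 s13→2 s14→3  — peak 3.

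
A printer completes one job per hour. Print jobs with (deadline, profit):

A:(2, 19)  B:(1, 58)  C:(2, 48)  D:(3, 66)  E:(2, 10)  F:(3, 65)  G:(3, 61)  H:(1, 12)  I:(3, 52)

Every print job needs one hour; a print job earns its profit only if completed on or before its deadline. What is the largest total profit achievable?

192

Take jobs in profit order; each goes to the latest open slot no later than its deadline.
Profit order: D=66 F=65 G=61 B=58 I=52 C=48 A=19 H=12 E=10
Assign: D→slot 3, F→slot 2, G→slot 1, B skipped, I skipped, C skipped, A skipped, H skipped, E skipped.
Slots: [1:G] [2:F] [3:D]
Profit = 61 + 65 + 66 = 192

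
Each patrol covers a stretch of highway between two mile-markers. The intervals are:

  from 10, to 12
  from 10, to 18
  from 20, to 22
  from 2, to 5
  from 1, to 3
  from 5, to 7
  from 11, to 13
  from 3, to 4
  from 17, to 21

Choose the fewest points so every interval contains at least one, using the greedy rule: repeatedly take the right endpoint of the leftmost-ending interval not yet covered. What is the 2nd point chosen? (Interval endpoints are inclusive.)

Sorted: [1,3] [3,4] [2,5] [5,7] [10,12] [11,13] [10,18] [17,21] [20,22]
{[1,3],[3,4],[2,5]} hit by 3; {[5,7]} hit by 7; {[10,12],[11,13],[10,18]} hit by 12; {[17,21],[20,22]} hit by 21.
Points: 3, 7, 12, 21 (4 total).

7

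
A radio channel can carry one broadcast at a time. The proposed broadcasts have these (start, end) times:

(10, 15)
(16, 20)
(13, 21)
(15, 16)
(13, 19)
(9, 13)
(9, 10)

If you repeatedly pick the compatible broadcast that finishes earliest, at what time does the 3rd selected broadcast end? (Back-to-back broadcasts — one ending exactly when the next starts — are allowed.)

16

Sort by end time and greedily take each interval whose start is ≥ the last chosen end.
Sorted by end: (9,10)  (9,13)  (10,15)  (15,16)  (13,19)  (16,20)  (13,21)
take (9,10); skip (9,13); take (10,15); take (15,16); take (16,20); skip (13,21).
Selected: (9,10) (10,15) (15,16) (16,20)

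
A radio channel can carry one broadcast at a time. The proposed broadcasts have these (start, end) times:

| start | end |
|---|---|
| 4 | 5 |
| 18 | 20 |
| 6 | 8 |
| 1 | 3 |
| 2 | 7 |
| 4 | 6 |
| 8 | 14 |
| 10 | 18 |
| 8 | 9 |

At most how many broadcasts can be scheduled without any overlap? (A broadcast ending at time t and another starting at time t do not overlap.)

By end time: (1,3), (4,5), (4,6), (2,7), (6,8), (8,9), (8,14), (10,18), (18,20).
Pick (1,3); next start ≥ 3 → (4,5); next start ≥ 5 → (6,8); next start ≥ 8 → (8,9); next start ≥ 9 → (10,18); next start ≥ 18 → (18,20).
Selected 6 broadcasts.

6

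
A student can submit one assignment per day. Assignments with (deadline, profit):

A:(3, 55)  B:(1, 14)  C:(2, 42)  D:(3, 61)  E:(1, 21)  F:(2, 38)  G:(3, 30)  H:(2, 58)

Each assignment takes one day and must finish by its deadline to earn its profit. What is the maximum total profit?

Take jobs in profit order; each goes to the latest open slot no later than its deadline.
By profit: D(d3,61), H(d2,58), A(d3,55), C(d2,42), F(d2,38), G(d3,30), E(d1,21), B(d1,14)
D→slot 3; H→slot 2; A→slot 1; C skipped; F skipped; G skipped; E skipped; B skipped.
Profit = 55 + 58 + 61 = 174

174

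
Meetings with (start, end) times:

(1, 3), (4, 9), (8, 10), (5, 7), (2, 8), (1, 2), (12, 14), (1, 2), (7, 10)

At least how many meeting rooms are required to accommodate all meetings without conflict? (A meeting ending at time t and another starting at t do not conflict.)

Events (time:±→running): 1:+→1 1:+→2 1:+→3 … peak 3.

3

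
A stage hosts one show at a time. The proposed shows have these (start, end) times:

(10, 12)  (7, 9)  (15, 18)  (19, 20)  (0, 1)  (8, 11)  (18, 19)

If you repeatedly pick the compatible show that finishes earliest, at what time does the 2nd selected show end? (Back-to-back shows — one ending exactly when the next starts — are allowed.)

Greedy by earliest finish: after sorting by end time, pick each interval compatible with the last pick.
By end time: (0,1), (7,9), (8,11), (10,12), (15,18), (18,19), (19,20).
Pick (0,1); next start ≥ 1 → (7,9); next start ≥ 9 → (10,12); next start ≥ 12 → (15,18); next start ≥ 18 → (18,19); next start ≥ 19 → (19,20).
Selected: (0,1) (7,9) (10,12) (15,18) (18,19) (19,20)

9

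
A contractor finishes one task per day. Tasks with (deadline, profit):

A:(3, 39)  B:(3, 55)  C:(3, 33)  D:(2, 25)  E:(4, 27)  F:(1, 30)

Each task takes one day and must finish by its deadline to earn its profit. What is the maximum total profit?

Take jobs in profit order; each goes to the latest open slot no later than its deadline.
By profit: B(d3,55), A(d3,39), C(d3,33), F(d1,30), E(d4,27), D(d2,25)
B→slot 3; A→slot 2; C→slot 1; F skipped; E→slot 4; D skipped.
Profit = 33 + 39 + 55 + 27 = 154

154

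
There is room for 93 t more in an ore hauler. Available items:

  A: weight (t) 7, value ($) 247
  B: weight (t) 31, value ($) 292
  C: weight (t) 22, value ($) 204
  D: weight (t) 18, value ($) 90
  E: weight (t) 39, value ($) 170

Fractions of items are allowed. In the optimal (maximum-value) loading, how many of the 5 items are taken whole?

4

Order: A (247/7=35.29) > B (292/31=9.42) > C (204/22=9.27) > D (90/18=5.00) > E (170/39=4.36)
Fill: take A (7 @ 247) → take B (31 @ 292) → take C (22 @ 204) → take D (18 @ 90) → take 15/39 of E → 65.38; 93/93 used.
4 item(s) taken whole; one partial (take 15/39 of E).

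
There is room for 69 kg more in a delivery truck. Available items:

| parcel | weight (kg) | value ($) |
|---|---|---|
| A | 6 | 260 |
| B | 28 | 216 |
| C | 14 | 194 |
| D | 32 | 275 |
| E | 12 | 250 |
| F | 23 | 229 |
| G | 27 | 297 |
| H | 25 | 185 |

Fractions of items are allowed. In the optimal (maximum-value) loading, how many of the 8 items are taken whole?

Order: A (260/6=43.33) > E (250/12=20.83) > C (194/14=13.86) > G (297/27=11.00) > F (229/23=9.96) > D (275/32=8.59) > B (216/28=7.71) > H (185/25=7.40)
Fill: take A (6 @ 260) → take E (12 @ 250) → take C (14 @ 194) → take G (27 @ 297) → take 10/23 of F → 99.57; 69/69 used.
4 item(s) taken whole; one partial (take 10/23 of F).

4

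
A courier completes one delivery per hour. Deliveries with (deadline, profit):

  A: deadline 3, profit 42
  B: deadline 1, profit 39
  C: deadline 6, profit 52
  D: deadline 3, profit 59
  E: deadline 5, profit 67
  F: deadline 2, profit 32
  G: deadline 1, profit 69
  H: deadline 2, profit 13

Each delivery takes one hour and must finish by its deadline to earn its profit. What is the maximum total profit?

Sort by profit descending; place each in the latest free slot ≤ its deadline.
Profit order: G=69 E=67 D=59 C=52 A=42 B=39 F=32 H=13
Assign: G→slot 1, E→slot 5, D→slot 3, C→slot 6, A→slot 2, B skipped, F skipped, H skipped.
Slots: [1:G] [2:A] [3:D] [5:E] [6:C]
Profit = 69 + 42 + 59 + 67 + 52 = 289

289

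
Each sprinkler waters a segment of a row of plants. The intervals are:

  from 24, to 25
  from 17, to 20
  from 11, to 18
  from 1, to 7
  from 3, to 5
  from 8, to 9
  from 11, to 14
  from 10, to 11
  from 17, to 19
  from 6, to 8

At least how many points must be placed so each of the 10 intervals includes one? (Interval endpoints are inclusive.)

Process intervals by earliest right end; each time one isn't hit yet, stab at its right endpoint.
By right end: [3,5]  [1,7]  [6,8]  [8,9]  [10,11]  [11,14]  [11,18]  [17,19]  [17,20]  [24,25]
[3,5] uncovered → point at 5; [6,8] uncovered → point at 8; [10,11] uncovered → point at 11; [17,19] uncovered → point at 19; [24,25] uncovered → point at 25.
Points: 5, 8, 11, 19, 25 (5 total).

5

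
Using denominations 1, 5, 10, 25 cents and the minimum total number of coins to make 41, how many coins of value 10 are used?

1

Greedy: take as many of the largest coin as possible, then repeat with the remainder.
41 = 1×25 + 1×10 + 1×5 + 1×1
Count of 10: 1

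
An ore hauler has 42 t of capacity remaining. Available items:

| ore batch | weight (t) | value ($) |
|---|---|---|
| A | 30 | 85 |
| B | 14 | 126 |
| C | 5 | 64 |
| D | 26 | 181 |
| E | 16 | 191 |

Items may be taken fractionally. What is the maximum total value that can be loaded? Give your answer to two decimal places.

429.73

Sort by value per unit weight and fill in that order.
Order: C (64/5=12.80) > E (191/16=11.94) > B (126/14=9.00) > D (181/26=6.96) > A (85/30=2.83)
Fill: take C (5 @ 64) → take E (16 @ 191) → take B (14 @ 126) → take 7/26 of D → 48.73; 42/42 used.
Total value = 429.73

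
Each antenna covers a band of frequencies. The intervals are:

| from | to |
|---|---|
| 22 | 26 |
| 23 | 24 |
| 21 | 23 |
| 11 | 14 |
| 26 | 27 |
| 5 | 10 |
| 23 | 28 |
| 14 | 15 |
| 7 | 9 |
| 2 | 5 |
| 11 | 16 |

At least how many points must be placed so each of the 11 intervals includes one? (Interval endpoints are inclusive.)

5

Sort by right endpoint; whenever an interval is uncovered, place a point at its right end.
By right end: [2,5]  [7,9]  [5,10]  [11,14]  [14,15]  [11,16]  [21,23]  [23,24]  [22,26]  [26,27]  [23,28]
[2,5] uncovered → point at 5; [7,9] uncovered → point at 9; [11,14] uncovered → point at 14; [21,23] uncovered → point at 23; [26,27] uncovered → point at 27.
Points: 5, 9, 14, 23, 27 (5 total).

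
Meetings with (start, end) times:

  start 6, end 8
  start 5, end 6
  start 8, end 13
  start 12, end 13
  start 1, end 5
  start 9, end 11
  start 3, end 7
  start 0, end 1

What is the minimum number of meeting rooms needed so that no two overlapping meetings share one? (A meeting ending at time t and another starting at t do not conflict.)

The answer is the maximum number of intervals overlapping at any instant.
Events (time:±→running): 0:+→1 1:-→0 1:+→1 3:+→2 … peak 2.

2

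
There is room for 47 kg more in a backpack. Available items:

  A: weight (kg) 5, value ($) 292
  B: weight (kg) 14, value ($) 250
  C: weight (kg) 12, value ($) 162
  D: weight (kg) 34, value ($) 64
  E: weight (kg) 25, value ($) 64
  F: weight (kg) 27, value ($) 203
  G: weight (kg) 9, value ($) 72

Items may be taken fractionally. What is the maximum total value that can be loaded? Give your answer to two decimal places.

Order: A (292/5=58.40) > B (250/14=17.86) > C (162/12=13.50) > G (72/9=8.00) > F (203/27=7.52) > E (64/25=2.56) > D (64/34=1.88)
Fill: take A (5 @ 292) → take B (14 @ 250) → take C (12 @ 162) → take G (9 @ 72) → take 7/27 of F → 52.63; 47/47 used.
Total value = 828.63

828.63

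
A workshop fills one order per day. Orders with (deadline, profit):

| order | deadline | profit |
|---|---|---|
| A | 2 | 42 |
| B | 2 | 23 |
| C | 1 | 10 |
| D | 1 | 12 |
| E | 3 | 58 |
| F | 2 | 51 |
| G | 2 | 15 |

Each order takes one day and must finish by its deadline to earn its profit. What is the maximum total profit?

Take jobs in profit order; each goes to the latest open slot no later than its deadline.
By profit: E(d3,58), F(d2,51), A(d2,42), B(d2,23), G(d2,15), D(d1,12), C(d1,10)
E→slot 3; F→slot 2; A→slot 1; B skipped; G skipped; D skipped; C skipped.
Profit = 42 + 51 + 58 = 151

151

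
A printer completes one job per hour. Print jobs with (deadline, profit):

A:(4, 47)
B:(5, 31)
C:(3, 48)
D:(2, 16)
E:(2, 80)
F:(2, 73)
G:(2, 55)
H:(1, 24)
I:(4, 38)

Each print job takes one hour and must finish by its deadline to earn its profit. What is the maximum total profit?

Profit order: E=80 F=73 G=55 C=48 A=47 I=38 B=31 H=24 D=16
Assign: E→slot 2, F→slot 1, G skipped, C→slot 3, A→slot 4, I skipped, B→slot 5, H skipped, D skipped.
Slots: [1:F] [2:E] [3:C] [4:A] [5:B]
Profit = 73 + 80 + 48 + 47 + 31 = 279

279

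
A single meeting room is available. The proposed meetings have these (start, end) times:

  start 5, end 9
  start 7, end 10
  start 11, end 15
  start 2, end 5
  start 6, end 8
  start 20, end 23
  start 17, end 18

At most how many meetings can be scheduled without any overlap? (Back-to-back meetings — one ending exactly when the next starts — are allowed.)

5

Greedy by earliest finish: after sorting by end time, pick each interval compatible with the last pick.
By end time: (2,5), (6,8), (5,9), (7,10), (11,15), (17,18), (20,23).
Pick (2,5); next start ≥ 5 → (6,8); next start ≥ 8 → (11,15); next start ≥ 15 → (17,18); next start ≥ 18 → (20,23).
Selected 5 meetings.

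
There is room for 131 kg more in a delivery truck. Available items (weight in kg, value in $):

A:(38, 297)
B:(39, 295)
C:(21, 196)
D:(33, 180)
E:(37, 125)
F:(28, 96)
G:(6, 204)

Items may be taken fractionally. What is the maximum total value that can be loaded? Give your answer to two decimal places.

Greedy by value/weight ratio, highest first.
Ratios (sorted): G 34.00, C 9.33, A 7.82, B 7.56, D 5.45, F 3.43, E 3.38
take G (6 @ 204); take C (21 @ 196); take A (38 @ 297); take B (39 @ 295); take 27/33 of D → 147.27. Capacity used 131/131.
Total value = 1139.27

1139.27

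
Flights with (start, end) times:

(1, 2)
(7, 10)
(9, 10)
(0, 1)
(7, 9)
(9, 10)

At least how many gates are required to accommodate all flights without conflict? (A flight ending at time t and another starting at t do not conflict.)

3

Count concurrent intervals with a sweep; the peak is the room count.
starts: [0, 1, 7, 7, 9, 9]
ends:   [1, 2, 9, 10, 10, 10]
s0→1 e1→0 s1→1 e2→0 s7→1 s7→2 e9→1 s9→2 s9→3  — peak 3.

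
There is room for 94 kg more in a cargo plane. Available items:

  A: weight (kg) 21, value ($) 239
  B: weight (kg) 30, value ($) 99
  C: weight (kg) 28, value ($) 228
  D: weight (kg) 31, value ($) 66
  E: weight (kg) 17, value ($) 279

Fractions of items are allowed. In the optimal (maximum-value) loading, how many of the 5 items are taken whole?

Greedy by value/weight ratio, highest first.
Order: E (279/17=16.41) > A (239/21=11.38) > C (228/28=8.14) > B (99/30=3.30) > D (66/31=2.13)
Fill: take E (17 @ 279) → take A (21 @ 239) → take C (28 @ 228) → take 28/30 of B → 92.40; 94/94 used.
3 item(s) taken whole; one partial (take 28/30 of B).

3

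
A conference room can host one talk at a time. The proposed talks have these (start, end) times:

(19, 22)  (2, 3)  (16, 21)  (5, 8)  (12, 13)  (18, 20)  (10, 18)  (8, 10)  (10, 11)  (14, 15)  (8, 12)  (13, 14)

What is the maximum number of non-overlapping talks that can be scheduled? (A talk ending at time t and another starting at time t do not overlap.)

Sort by end time and greedily take each interval whose start is ≥ the last chosen end.
Sorted by end: (2,3)  (5,8)  (8,10)  (10,11)  (8,12)  (12,13)  (13,14)  (14,15)  (10,18)  (18,20)  (16,21)  (19,22)
take (2,3); take (5,8); take (8,10); take (10,11); take (12,13); take (13,14); take (14,15); take (18,20).
Selected 8 talks.

8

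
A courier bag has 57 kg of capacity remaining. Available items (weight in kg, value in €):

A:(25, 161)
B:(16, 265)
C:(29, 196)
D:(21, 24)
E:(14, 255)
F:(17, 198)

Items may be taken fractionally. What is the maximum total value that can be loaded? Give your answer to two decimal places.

Ratios (sorted): E 18.21, B 16.56, F 11.65, C 6.76, A 6.44, D 1.14
take E (14 @ 255); take B (16 @ 265); take F (17 @ 198); take 10/29 of C → 67.59. Capacity used 57/57.
Total value = 785.59

785.59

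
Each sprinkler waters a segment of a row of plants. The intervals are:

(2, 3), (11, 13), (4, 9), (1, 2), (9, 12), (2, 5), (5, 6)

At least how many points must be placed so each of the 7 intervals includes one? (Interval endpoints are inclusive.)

By right end: [1,2]  [2,3]  [2,5]  [5,6]  [4,9]  [9,12]  [11,13]
[1,2] uncovered → point at 2; [5,6] uncovered → point at 6; [9,12] uncovered → point at 12.
Points: 2, 6, 12 (3 total).

3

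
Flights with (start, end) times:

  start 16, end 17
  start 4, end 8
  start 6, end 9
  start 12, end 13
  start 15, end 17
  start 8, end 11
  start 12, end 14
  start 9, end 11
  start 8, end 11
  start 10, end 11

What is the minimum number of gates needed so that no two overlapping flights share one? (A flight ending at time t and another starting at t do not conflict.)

4

The answer is the maximum number of intervals overlapping at any instant.
Events (time:±→running): 4:+→1 6:+→2 8:-→1 8:+→2 8:+→3 9:-→2 9:+→3 10:+→4 … peak 4.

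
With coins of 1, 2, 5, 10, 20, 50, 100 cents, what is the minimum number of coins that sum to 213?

5

Use the largest denomination that fits, subtract, and repeat.
213 − 2×100→13 − 1×10→3 − 1×2→1 − 1×1→0
Total coins = 2 + 1 + 1 + 1 = 5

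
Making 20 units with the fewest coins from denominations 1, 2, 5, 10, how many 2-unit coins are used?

Use the largest denomination that fits, subtract, and repeat.
20 = 2×10
Count of 2: 0

0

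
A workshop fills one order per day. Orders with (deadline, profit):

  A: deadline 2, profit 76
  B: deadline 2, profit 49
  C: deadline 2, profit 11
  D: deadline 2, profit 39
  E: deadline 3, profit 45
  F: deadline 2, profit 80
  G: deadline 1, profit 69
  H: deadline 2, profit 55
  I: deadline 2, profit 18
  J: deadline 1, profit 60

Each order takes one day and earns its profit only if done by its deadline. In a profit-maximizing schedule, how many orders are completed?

3

Profit order: F=80 A=76 G=69 J=60 H=55 B=49 E=45 D=39 I=18 C=11
Assign: F→slot 2, A→slot 1, G skipped, J skipped, H skipped, B skipped, E→slot 3, D skipped, I skipped, C skipped.
Slots: [1:A] [2:F] [3:E]
3 of 10 scheduled.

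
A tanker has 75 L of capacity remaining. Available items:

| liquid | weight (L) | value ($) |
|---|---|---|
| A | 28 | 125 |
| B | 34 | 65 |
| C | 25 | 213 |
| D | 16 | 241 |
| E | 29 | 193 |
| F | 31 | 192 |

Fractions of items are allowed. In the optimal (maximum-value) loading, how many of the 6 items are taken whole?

Greedy by value/weight ratio, highest first.
Order: D (241/16=15.06) > C (213/25=8.52) > E (193/29=6.66) > F (192/31=6.19) > A (125/28=4.46) > B (65/34=1.91)
Fill: take D (16 @ 241) → take C (25 @ 213) → take E (29 @ 193) → take 5/31 of F → 30.97; 75/75 used.
3 item(s) taken whole; one partial (take 5/31 of F).

3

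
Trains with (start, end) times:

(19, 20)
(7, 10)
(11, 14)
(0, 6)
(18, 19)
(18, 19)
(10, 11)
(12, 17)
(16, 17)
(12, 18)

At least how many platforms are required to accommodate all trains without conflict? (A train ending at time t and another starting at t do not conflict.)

Count concurrent intervals with a sweep; the peak is the room count.
Events (time:±→running): 0:+→1 6:-→0 7:+→1 10:-→0 10:+→1 11:-→0 11:+→1 12:+→2 12:+→3 … peak 3.

3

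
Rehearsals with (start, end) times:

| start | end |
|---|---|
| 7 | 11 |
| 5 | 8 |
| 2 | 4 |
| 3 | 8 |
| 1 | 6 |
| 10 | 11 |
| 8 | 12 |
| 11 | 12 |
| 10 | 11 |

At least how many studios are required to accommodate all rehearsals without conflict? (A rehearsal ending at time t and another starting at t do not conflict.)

Count concurrent intervals with a sweep; the peak is the room count.
Events (time:±→running): 1:+→1 2:+→2 3:+→3 4:-→2 5:+→3 6:-→2 7:+→3 8:-→2 8:-→1 8:+→2 10:+→3 10:+→4 … peak 4.

4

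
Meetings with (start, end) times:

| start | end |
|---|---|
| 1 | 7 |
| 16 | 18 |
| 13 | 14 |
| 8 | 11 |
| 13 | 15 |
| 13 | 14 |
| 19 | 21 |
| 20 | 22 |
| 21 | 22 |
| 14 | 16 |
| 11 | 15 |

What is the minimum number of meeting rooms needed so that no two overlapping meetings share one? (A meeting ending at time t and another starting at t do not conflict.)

4

Count concurrent intervals with a sweep; the peak is the room count.
Events (time:±→running): 1:+→1 7:-→0 8:+→1 11:-→0 11:+→1 13:+→2 13:+→3 13:+→4 … peak 4.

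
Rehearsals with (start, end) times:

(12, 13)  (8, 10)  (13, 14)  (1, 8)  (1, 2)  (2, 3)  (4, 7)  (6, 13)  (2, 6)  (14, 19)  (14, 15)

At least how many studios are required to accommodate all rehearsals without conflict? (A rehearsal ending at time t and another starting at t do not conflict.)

3

The answer is the maximum number of intervals overlapping at any instant.
Events (time:±→running): 1:+→1 1:+→2 2:-→1 2:+→2 2:+→3 … peak 3.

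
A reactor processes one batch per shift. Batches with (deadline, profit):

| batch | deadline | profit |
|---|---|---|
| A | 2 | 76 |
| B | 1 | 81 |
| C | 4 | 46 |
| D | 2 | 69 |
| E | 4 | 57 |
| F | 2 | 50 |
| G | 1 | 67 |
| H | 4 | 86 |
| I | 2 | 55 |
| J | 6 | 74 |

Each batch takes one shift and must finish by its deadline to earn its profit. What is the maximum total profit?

Profit order: H=86 B=81 A=76 J=74 D=69 G=67 E=57 I=55 F=50 C=46
Assign: H→slot 4, B→slot 1, A→slot 2, J→slot 6, D skipped, G skipped, E→slot 3, I skipped, F skipped, C skipped.
Slots: [1:B] [2:A] [3:E] [4:H] [6:J]
Profit = 81 + 76 + 57 + 86 + 74 = 374

374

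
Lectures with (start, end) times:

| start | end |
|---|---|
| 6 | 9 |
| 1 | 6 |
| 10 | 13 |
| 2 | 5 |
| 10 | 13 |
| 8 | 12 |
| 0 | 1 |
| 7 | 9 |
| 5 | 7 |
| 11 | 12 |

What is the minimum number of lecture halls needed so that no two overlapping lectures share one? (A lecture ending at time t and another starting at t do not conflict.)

4

Count concurrent intervals with a sweep; the peak is the room count.
starts: [0, 1, 2, 5, 6, 7, 8, 10, 10, 11]
ends:   [1, 5, 6, 7, 9, 9, 12, 12, 13, 13]
s0→1 e1→0 s1→1 s2→2 e5→1 s5→2 e6→1 s6→2 e7→1 s7→2 s8→3 e9→2 e9→1 s10→2 s10→3 s11→4  — peak 4.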